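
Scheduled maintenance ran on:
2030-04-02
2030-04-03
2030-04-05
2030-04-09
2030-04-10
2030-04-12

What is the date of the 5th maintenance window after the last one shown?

2030-04-24

The gap pattern 1, 2, 4, 1, 2 repeats every 3 events.
These are the Tuesdays, Wednesdays and Fridays of each week.
The following Tuesday is 2030-04-16.
The following Wednesday is 2030-04-17.
The following Friday is 2030-04-19.
Next Tuesday: 2030-04-23.
Next Wednesday: 2030-04-24.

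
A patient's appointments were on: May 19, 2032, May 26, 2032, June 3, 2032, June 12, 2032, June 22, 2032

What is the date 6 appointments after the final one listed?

September 11, 2032

Gaps: 7, 8, 9, 10 days — each gap is 1 larger than the previous one.
Next gap: 11 days. June 22, 2032 + 11 days = July 3, 2032.
Next gap: 12 days. July 3, 2032 + 12 days = July 15, 2032.
Next gap: 13 days. July 15, 2032 + 13 days = July 28, 2032.
Next gap: 14 days. July 28, 2032 + 14 days = August 11, 2032.
Next gap: 15 days. August 11, 2032 + 15 days = August 26, 2032.
Next gap: 16 days. August 26, 2032 + 16 days = September 11, 2032.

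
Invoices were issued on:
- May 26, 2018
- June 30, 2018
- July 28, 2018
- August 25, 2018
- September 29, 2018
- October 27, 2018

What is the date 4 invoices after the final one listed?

February 23, 2019

These are Saturdays with 35, 28, 28, 35, 28-day gaps.
Each is the final Saturday of its month — June 30, 2018 is past the 28th, so '4th Saturday' doesn't fit.
Last Saturday of November 2018: November 24, 2018.
December 2018 ends with Saturday December 29, 2018.
Last Saturday of January 2019: January 26, 2019.
February 2019 ends with Saturday February 23, 2019.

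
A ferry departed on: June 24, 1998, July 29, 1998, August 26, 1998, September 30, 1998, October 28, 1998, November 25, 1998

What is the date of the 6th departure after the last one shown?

All Wednesdays; the gaps (35, 28, 35, 28, 28) vary with month length.
This is the last Wednesday of each month.
Last Wednesday of December 1998: December 30, 1998.
Last Wednesday of January 1999: January 27, 1999.
February 1999 ends with Wednesday February 24, 1999.
Last Wednesday of March 1999: March 31, 1999.
April 1999 ends with Wednesday April 28, 1999.
May 1999 ends with Wednesday May 26, 1999.

May 26, 1999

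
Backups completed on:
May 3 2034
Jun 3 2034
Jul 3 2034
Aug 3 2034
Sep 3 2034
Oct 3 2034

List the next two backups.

Nov 3 2034, Dec 3 2034

The day-of-month is always 3 (31, 30, 31, 31, 30 days between events).
So this recurs on the 3rd of each month.
Next: November 2034 → Nov 3 2034.
Next: December 2034 → Dec 3 2034.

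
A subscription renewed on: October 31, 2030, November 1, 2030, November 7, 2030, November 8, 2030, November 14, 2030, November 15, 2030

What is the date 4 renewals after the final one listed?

November 29, 2030

Every event lands on a Thursday or Friday (gaps cycle 1, 6, 1, 6, 1).
So the schedule is: every Thursday and Friday.
Next Thursday: November 21, 2030.
Next Friday: November 22, 2030.
Next Thursday: November 28, 2030.
Next Friday: November 29, 2030.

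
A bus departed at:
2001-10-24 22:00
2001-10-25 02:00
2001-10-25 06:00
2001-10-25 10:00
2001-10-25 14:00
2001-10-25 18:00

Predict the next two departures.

Spacing: 4, 4, 4, 4, 4 h — constant 4 h.
2001-10-25 18:00 + 4 h = 2001-10-25 22:00.
2001-10-25 22:00 + 4 h = 2001-10-26 02:00.

2001-10-25 22:00, 2001-10-26 02:00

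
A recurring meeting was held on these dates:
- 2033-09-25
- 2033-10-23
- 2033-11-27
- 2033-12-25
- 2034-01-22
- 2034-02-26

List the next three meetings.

All dates are Sundays, 28, 35, 28, 28, 35 days apart.
Specifically, the 4th Sunday of each month.
March 2034 — 4th Sunday is 2034-03-26.
April 2034 — 4th Sunday is 2034-04-23.
May 2034 — 4th Sunday is 2034-05-28.

2034-03-26, 2034-04-23, 2034-05-28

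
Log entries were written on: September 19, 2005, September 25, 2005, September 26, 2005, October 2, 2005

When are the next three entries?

October 3, 2005; October 9, 2005; October 10, 2005

The gap pattern 6, 1, 6 repeats every 2 events.
These are the Mondays and Sundays of each week.
Next Monday: October 3, 2005.
The following Sunday is October 9, 2005.
Next Monday: October 10, 2005.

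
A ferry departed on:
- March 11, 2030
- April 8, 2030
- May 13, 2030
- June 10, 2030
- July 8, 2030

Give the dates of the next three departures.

These are Mondays at 28- or 35-day spacing (28, 35, 28, 28).
The pattern: 2nd Monday of the month.
August 2030 — 2nd Monday is August 12, 2030.
September 2030 — 2nd Monday is September 9, 2030.
October 2030 — 2nd Monday is October 14, 2030.

August 12, 2030; September 9, 2030; October 14, 2030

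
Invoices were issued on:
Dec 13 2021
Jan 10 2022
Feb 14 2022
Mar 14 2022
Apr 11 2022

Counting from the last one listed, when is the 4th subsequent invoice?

Aug 8 2022

All dates are Mondays, 28, 35, 28, 28 days apart.
Specifically, the 2nd Monday of each month.
May 2022 — 2nd Monday is May 9 2022.
2nd Monday of June 2022: Jun 13 2022.
July 2022 — 2nd Monday is Jul 11 2022.
2nd Monday of August 2022: Aug 8 2022.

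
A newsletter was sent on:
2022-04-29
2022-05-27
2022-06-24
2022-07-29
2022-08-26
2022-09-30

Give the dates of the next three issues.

2022-10-28, 2022-11-25, 2022-12-30

Every date is a Friday; gaps 28, 28, 35, 28, 35 days.
Each is the last Friday of its month (at least one falls on the 29th or later, ruling out '4th Friday').
Last Friday of October 2022: 2022-10-28.
November 2022 ends with Friday 2022-11-25.
December 2022 ends with Friday 2022-12-30.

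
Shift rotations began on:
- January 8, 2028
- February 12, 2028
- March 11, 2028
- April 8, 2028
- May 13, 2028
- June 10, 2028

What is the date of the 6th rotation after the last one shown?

All dates are Saturdays, 35, 28, 28, 35, 28 days apart.
Specifically, the 2nd Saturday of each month.
2nd Saturday of July 2028: July 8, 2028.
2nd Saturday of August 2028: August 12, 2028.
September 2028 — 2nd Saturday is September 9, 2028.
October 2028 — 2nd Saturday is October 14, 2028.
November 2028 — 2nd Saturday is November 11, 2028.
2nd Saturday of December 2028: December 9, 2028.

December 9, 2028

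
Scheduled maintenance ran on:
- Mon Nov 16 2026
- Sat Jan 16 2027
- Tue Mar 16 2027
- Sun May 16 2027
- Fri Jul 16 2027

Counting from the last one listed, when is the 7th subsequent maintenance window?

Each date is the 16th; the gaps (61, 59, 61, 61) track the month lengths.
The rule is the 16th of every 2 months.
Next: September 2027 → Thu Sep 16 2027.
November 2027: Tue Nov 16 2027.
January 2028: Sun Jan 16 2028.
Next: March 2028 → Thu Mar 16 2028.
May 2028: Tue May 16 2028.
Next: July 2028 → Sun Jul 16 2028.
Next: September 2028 → Sat Sep 16 2028.

Sat Sep 16 2028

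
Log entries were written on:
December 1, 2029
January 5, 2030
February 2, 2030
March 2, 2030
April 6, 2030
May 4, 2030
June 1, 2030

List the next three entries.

July 6, 2030; August 3, 2030; September 7, 2030

These are Saturdays at 28- or 35-day spacing (35, 28, 28, 35, 28, 28).
The pattern: 1st Saturday of the month.
July 2030 — 1st Saturday is July 6, 2030.
1st Saturday of August 2030: August 3, 2030.
1st Saturday of September 2030: September 7, 2030.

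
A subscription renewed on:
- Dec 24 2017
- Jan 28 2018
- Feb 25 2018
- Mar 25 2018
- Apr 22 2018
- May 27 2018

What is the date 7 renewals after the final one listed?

These are Sundays at 28- or 35-day spacing (35, 28, 28, 28, 35).
The pattern: 4th Sunday of the month.
June 2018 — 4th Sunday is Jun 24 2018.
July 2018 — 4th Sunday is Jul 22 2018.
4th Sunday of August 2018: Aug 26 2018.
September 2018 — 4th Sunday is Sep 23 2018.
4th Sunday of October 2018: Oct 28 2018.
November 2018 — 4th Sunday is Nov 25 2018.
4th Sunday of December 2018: Dec 23 2018.

Dec 23 2018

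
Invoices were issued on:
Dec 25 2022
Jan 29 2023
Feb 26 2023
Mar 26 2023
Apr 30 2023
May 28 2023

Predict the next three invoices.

Jun 25 2023, Jul 30 2023, Aug 27 2023

All Sundays; the gaps (35, 28, 28, 35, 28) vary with month length.
This is the last Sunday of each month.
June 2023 ends with Sunday Jun 25 2023.
Last Sunday of July 2023: Jul 30 2023.
Last Sunday of August 2023: Aug 27 2023.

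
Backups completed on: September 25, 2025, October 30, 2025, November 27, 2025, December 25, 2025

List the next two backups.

January 29, 2026; February 26, 2026

All Thursdays; the gaps (35, 28, 28) vary with month length.
This is the last Thursday of each month.
January 2026 ends with Thursday January 29, 2026.
February 2026 ends with Thursday February 26, 2026.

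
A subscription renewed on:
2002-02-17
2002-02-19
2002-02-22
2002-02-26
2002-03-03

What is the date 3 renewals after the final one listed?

2002-03-24

The spacing grows by 1 each time: 2, 3, 4, 5 days.
Next gap: 6 days. 2002-03-03 + 6 days = 2002-03-09.
Next gap: 7 days. 2002-03-09 + 7 days = 2002-03-16.
Next gap: 8 days. 2002-03-16 + 8 days = 2002-03-24.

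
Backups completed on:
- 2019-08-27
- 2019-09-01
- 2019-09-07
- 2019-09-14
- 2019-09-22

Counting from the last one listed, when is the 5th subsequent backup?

Intervals are 5, 6, 7, 8 days — an arithmetic progression with common difference 1.
Next gap: 9 days. 2019-09-22 + 9 days = 2019-10-01.
Next gap: 10 days. 2019-10-01 + 10 days = 2019-10-11.
Next gap: 11 days. 2019-10-11 + 11 days = 2019-10-22.
Next gap: 12 days. 2019-10-22 + 12 days = 2019-11-03.
Next gap: 13 days. 2019-11-03 + 13 days = 2019-11-16.

2019-11-16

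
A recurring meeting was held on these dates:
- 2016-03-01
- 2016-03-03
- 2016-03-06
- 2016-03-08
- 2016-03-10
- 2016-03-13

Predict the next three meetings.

Gaps: 2, 3, 2, 2, 3 days — not constant, but cyclic with period 3.
The events fall on every Tuesday, Thursday and Sunday.
The following Tuesday is 2016-03-15.
The following Thursday is 2016-03-17.
The following Sunday is 2016-03-20.

2016-03-15, 2016-03-17, 2016-03-20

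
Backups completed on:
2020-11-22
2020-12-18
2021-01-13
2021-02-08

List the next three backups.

Gaps between consecutive events: 26, 26, 26 days — a constant 26-day interval.
2021-02-08 + 26 days = 2021-03-06.
2021-03-06 + 26 days = 2021-04-01.
2021-04-01 + 26 days = 2021-04-27.

2021-03-06, 2021-04-01, 2021-04-27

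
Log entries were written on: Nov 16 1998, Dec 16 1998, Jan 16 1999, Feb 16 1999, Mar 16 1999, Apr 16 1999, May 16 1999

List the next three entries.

Jun 16 1999, Jul 16 1999, Aug 16 1999

Gaps: 30, 31, 31, 28, 31, 30 days — not constant. Every event is on the 16th of the month.
Pattern: the 16th of each month.
Next: June 1999 → Jun 16 1999.
July 1999: Jul 16 1999.
August 1999: Aug 16 1999.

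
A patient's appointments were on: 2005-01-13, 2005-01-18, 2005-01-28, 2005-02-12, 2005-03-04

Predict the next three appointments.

Gaps: 5, 10, 15, 20 days — each gap is 5 larger than the previous one.
Next gap: 25 days. 2005-03-04 + 25 days = 2005-03-29.
Next gap: 30 days. 2005-03-29 + 30 days = 2005-04-28.
Next gap: 35 days. 2005-04-28 + 35 days = 2005-06-02.

2005-03-29, 2005-04-28, 2005-06-02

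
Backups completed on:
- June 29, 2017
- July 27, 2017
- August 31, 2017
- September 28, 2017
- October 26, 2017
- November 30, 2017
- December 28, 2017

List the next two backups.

These are Thursdays with 28, 35, 28, 28, 35, 28-day gaps.
Each is the final Thursday of its month — June 29, 2017 is past the 28th, so '4th Thursday' doesn't fit.
Last Thursday of January 2018: January 25, 2018.
Last Thursday of February 2018: February 22, 2018.

January 25, 2018; February 22, 2018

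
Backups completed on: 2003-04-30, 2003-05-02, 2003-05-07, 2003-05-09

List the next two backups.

Every event lands on a Wednesday or Friday (gaps cycle 2, 5, 2).
So the schedule is: every Wednesday and Friday.
Next Wednesday: 2003-05-14.
The following Friday is 2003-05-16.

2003-05-14, 2003-05-16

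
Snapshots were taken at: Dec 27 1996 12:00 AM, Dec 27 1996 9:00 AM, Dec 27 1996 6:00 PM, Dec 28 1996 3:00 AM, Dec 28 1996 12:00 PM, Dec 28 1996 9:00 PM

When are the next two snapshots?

The interval is a steady 9 hours (9, 9, 9, 9, 9).
Dec 28 1996 9:00 PM + 9 h = Dec 29 1996 6:00 AM.
Dec 29 1996 6:00 AM + 9 h = Dec 29 1996 3:00 PM.

Dec 29 1996 6:00 AM, Dec 29 1996 3:00 PM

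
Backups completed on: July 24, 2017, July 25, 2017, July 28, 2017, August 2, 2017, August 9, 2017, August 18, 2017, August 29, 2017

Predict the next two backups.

Gaps: 1, 3, 5, 7, 9, 11 days — each gap is 2 larger than the previous one.
Next gap: 13 days. August 29, 2017 + 13 days = September 11, 2017.
Next gap: 15 days. September 11, 2017 + 15 days = September 26, 2017.

September 11, 2017; September 26, 2017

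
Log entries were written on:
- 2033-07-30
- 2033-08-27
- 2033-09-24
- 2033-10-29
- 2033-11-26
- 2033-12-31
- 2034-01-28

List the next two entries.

All Saturdays; the gaps (28, 28, 35, 28, 35, 28) vary with month length.
This is the last Saturday of each month.
February 2034 ends with Saturday 2034-02-25.
March 2034 ends with Saturday 2034-03-25.

2034-02-25, 2034-03-25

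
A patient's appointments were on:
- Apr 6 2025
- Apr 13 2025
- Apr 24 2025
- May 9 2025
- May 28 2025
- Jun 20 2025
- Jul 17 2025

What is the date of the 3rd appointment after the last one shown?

The spacing grows by 4 each time: 7, 11, 15, 19, 23, 27 days.
Next gap: 31 days. Jul 17 2025 + 31 days = Aug 17 2025.
Next gap: 35 days. Aug 17 2025 + 35 days = Sep 21 2025.
Next gap: 39 days. Sep 21 2025 + 39 days = Oct 30 2025.

Oct 30 2025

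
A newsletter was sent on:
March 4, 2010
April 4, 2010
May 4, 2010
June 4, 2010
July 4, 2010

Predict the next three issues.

August 4, 2010; September 4, 2010; October 4, 2010

Each date is the 4th; the gaps (31, 30, 31, 30) track the month lengths.
The rule is the 4th of each month.
Next: August 2010 → August 4, 2010.
September 2010: September 4, 2010.
Next: October 2010 → October 4, 2010.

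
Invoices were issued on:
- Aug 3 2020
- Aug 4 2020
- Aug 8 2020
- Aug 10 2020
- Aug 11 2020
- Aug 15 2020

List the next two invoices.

Gaps: 1, 4, 2, 1, 4 days — not constant, but cyclic with period 3.
The events fall on every Monday, Tuesday and Saturday.
The following Monday is Aug 17 2020.
Next Tuesday: Aug 18 2020.

Aug 17 2020, Aug 18 2020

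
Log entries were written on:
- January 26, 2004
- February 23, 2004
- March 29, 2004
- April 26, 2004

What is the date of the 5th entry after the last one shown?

September 27, 2004

Every date is a Monday; gaps 28, 35, 28 days.
Each is the last Monday of its month (at least one falls on the 29th or later, ruling out '4th Monday').
Last Monday of May 2004: May 31, 2004.
June 2004 ends with Monday June 28, 2004.
Last Monday of July 2004: July 26, 2004.
Last Monday of August 2004: August 30, 2004.
Last Monday of September 2004: September 27, 2004.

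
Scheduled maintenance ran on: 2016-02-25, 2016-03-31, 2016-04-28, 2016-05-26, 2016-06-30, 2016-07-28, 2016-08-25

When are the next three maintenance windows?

These are Thursdays with 35, 28, 28, 35, 28, 28-day gaps.
Each is the final Thursday of its month — 2016-03-31 is past the 28th, so '4th Thursday' doesn't fit.
September 2016 ends with Thursday 2016-09-29.
October 2016 ends with Thursday 2016-10-27.
Last Thursday of November 2016: 2016-11-24.

2016-09-29, 2016-10-27, 2016-11-24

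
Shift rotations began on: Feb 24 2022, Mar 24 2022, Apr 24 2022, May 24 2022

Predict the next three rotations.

Jun 24 2022, Jul 24 2022, Aug 24 2022

Gaps: 28, 31, 30 days — not constant. Every event is on the 24th of the month.
Pattern: the 24th of each month.
Next: June 2022 → Jun 24 2022.
July 2022: Jul 24 2022.
Next: August 2022 → Aug 24 2022.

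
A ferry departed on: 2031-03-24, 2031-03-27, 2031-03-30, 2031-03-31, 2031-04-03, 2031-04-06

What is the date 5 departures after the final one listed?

2031-04-17

Every event lands on a Monday or Thursday or Sunday (gaps cycle 3, 3, 1, 3, 3).
So the schedule is: every Monday, Thursday and Sunday.
The following Monday is 2031-04-07.
The following Thursday is 2031-04-10.
Next Sunday: 2031-04-13.
Next Monday: 2031-04-14.
Next Thursday: 2031-04-17.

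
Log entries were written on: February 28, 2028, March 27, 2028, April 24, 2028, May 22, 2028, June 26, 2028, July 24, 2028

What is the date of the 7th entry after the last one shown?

February 26, 2029

All dates are Mondays, 28, 28, 28, 35, 28 days apart.
Specifically, the 4th Monday of each month.
August 2028 — 4th Monday is August 28, 2028.
4th Monday of September 2028: September 25, 2028.
4th Monday of October 2028: October 23, 2028.
4th Monday of November 2028: November 27, 2028.
December 2028 — 4th Monday is December 25, 2028.
4th Monday of January 2029: January 22, 2029.
4th Monday of February 2029: February 26, 2029.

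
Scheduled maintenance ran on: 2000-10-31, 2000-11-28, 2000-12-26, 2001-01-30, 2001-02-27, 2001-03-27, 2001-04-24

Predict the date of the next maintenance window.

2001-05-29

All Tuesdays; the gaps (28, 28, 35, 28, 28, 28) vary with month length.
This is the last Tuesday of each month.
Last Tuesday of May 2001: 2001-05-29.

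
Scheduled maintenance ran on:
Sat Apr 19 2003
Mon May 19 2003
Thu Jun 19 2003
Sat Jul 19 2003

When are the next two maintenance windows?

Each date is the 19th; the gaps (30, 31, 30) track the month lengths.
The rule is the 19th of each month.
Next: August 2003 → Tue Aug 19 2003.
Next: September 2003 → Fri Sep 19 2003.

Tue Aug 19 2003, Fri Sep 19 2003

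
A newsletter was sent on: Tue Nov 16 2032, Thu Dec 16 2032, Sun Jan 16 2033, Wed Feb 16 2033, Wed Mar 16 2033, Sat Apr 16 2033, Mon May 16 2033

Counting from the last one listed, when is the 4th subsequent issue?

Fri Sep 16 2033

Gaps: 30, 31, 31, 28, 31, 30 days — not constant. Every event is on the 16th of the month.
Pattern: the 16th of each month.
June 2033: Thu Jun 16 2033.
July 2033: Sat Jul 16 2033.
Next: August 2033 → Tue Aug 16 2033.
Next: September 2033 → Fri Sep 16 2033.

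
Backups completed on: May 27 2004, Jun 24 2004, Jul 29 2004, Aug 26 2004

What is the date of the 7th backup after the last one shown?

All Thursdays; the gaps (28, 35, 28) vary with month length.
This is the last Thursday of each month.
Last Thursday of September 2004: Sep 30 2004.
October 2004 ends with Thursday Oct 28 2004.
Last Thursday of November 2004: Nov 25 2004.
Last Thursday of December 2004: Dec 30 2004.
January 2005 ends with Thursday Jan 27 2005.
Last Thursday of February 2005: Feb 24 2005.
Last Thursday of March 2005: Mar 31 2005.

Mar 31 2005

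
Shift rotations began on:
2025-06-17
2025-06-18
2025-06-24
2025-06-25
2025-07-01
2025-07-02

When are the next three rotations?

2025-07-08, 2025-07-09, 2025-07-15

Every event lands on a Tuesday or Wednesday (gaps cycle 1, 6, 1, 6, 1).
So the schedule is: every Tuesday and Wednesday.
The following Tuesday is 2025-07-08.
Next Wednesday: 2025-07-09.
Next Tuesday: 2025-07-15.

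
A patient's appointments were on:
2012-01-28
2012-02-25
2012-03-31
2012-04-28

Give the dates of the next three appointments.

2012-05-26, 2012-06-30, 2012-07-28

All Saturdays; the gaps (28, 35, 28) vary with month length.
This is the last Saturday of each month.
Last Saturday of May 2012: 2012-05-26.
Last Saturday of June 2012: 2012-06-30.
July 2012 ends with Saturday 2012-07-28.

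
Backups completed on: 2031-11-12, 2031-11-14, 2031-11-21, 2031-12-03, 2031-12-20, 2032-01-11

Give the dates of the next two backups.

2032-02-07, 2032-03-10

Gaps: 2, 7, 12, 17, 22 days — each gap is 5 larger than the previous one.
Next gap: 27 days. 2032-01-11 + 27 days = 2032-02-07.
Next gap: 32 days. 2032-02-07 + 32 days = 2032-03-10.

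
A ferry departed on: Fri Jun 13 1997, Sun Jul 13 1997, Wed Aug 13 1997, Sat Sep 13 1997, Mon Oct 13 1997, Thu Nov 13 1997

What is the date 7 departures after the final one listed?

Each date is the 13th; the gaps (30, 31, 31, 30, 31) track the month lengths.
The rule is the 13th of each month.
Next: December 1997 → Sat Dec 13 1997.
Next: January 1998 → Tue Jan 13 1998.
Next: February 1998 → Fri Feb 13 1998.
March 1998: Fri Mar 13 1998.
April 1998: Mon Apr 13 1998.
Next: May 1998 → Wed May 13 1998.
June 1998: Sat Jun 13 1998.

Sat Jun 13 1998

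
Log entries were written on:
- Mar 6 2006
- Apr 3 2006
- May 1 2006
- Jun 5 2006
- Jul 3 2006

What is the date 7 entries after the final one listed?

Feb 5 2007

All dates are Mondays, 28, 28, 35, 28 days apart.
Specifically, the 1st Monday of each month.
1st Monday of August 2006: Aug 7 2006.
September 2006 — 1st Monday is Sep 4 2006.
October 2006 — 1st Monday is Oct 2 2006.
1st Monday of November 2006: Nov 6 2006.
1st Monday of December 2006: Dec 4 2006.
January 2007 — 1st Monday is Jan 1 2007.
1st Monday of February 2007: Feb 5 2007.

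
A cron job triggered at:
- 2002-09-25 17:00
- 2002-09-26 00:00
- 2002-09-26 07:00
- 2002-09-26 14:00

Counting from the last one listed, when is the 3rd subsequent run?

2002-09-27 11:00

Gaps: 7, 7, 7 hours — each event is 7 hours after the previous one.
2002-09-26 14:00 + 7 h = 2002-09-26 21:00.
2002-09-26 21:00 + 7 h = 2002-09-27 04:00.
2002-09-27 04:00 + 7 h = 2002-09-27 11:00.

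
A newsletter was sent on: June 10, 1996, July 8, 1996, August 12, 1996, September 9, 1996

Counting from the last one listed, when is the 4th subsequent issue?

All dates are Mondays, 28, 35, 28 days apart.
Specifically, the 2nd Monday of each month.
2nd Monday of October 1996: October 14, 1996.
2nd Monday of November 1996: November 11, 1996.
2nd Monday of December 1996: December 9, 1996.
2nd Monday of January 1997: January 13, 1997.

January 13, 1997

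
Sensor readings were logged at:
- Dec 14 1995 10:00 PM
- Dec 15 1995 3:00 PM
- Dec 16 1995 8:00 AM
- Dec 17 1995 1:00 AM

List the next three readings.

Dec 17 1995 6:00 PM, Dec 18 1995 11:00 AM, Dec 19 1995 4:00 AM

The interval is a steady 17 hours (17, 17, 17).
Dec 17 1995 1:00 AM + 17 h = Dec 17 1995 6:00 PM.
Dec 17 1995 6:00 PM + 17 h = Dec 18 1995 11:00 AM.
Dec 18 1995 11:00 AM + 17 h = Dec 19 1995 4:00 AM.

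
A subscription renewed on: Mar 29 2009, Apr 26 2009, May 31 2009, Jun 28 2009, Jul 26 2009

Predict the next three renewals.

Every date is a Sunday; gaps 28, 35, 28, 28 days.
Each is the last Sunday of its month (at least one falls on the 29th or later, ruling out '4th Sunday').
Last Sunday of August 2009: Aug 30 2009.
Last Sunday of September 2009: Sep 27 2009.
October 2009 ends with Sunday Oct 25 2009.

Aug 30 2009, Sep 27 2009, Oct 25 2009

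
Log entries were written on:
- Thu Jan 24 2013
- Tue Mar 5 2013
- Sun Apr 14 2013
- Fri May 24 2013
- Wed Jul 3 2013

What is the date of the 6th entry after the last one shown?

Gaps between consecutive events: 40, 40, 40, 40 days — a constant 40-day interval.
Wed Jul 3 2013 + 40 days = Mon Aug 12 2013.
Mon Aug 12 2013 + 40 days = Sat Sep 21 2013.
Sat Sep 21 2013 + 40 days = Thu Oct 31 2013.
Thu Oct 31 2013 + 40 days = Tue Dec 10 2013.
Tue Dec 10 2013 + 40 days = Sun Jan 19 2014.
Sun Jan 19 2014 + 40 days = Fri Feb 28 2014.

Fri Feb 28 2014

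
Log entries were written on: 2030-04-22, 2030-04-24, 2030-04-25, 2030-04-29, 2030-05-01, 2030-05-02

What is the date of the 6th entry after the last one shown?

The gap pattern 2, 1, 4, 2, 1 repeats every 3 events.
These are the Mondays, Wednesdays and Thursdays of each week.
The following Monday is 2030-05-06.
Next Wednesday: 2030-05-08.
The following Thursday is 2030-05-09.
The following Monday is 2030-05-13.
Next Wednesday: 2030-05-15.
The following Thursday is 2030-05-16.

2030-05-16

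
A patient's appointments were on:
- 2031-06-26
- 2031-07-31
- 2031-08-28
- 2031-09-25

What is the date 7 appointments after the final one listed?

2032-04-29

These are Thursdays with 35, 28, 28-day gaps.
Each is the final Thursday of its month — 2031-07-31 is past the 28th, so '4th Thursday' doesn't fit.
October 2031 ends with Thursday 2031-10-30.
November 2031 ends with Thursday 2031-11-27.
Last Thursday of December 2031: 2031-12-25.
Last Thursday of January 2032: 2032-01-29.
Last Thursday of February 2032: 2032-02-26.
Last Thursday of March 2032: 2032-03-25.
April 2032 ends with Thursday 2032-04-29.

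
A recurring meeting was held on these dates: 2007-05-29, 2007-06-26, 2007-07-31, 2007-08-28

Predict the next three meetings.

These are Tuesdays with 28, 35, 28-day gaps.
Each is the final Tuesday of its month — 2007-05-29 is past the 28th, so '4th Tuesday' doesn't fit.
Last Tuesday of September 2007: 2007-09-25.
October 2007 ends with Tuesday 2007-10-30.
November 2007 ends with Tuesday 2007-11-27.

2007-09-25, 2007-10-30, 2007-11-27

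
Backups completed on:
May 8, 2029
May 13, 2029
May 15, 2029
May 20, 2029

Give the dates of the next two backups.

Every event lands on a Tuesday or Sunday (gaps cycle 5, 2, 5).
So the schedule is: every Tuesday and Sunday.
The following Tuesday is May 22, 2029.
Next Sunday: May 27, 2029.

May 22, 2029; May 27, 2029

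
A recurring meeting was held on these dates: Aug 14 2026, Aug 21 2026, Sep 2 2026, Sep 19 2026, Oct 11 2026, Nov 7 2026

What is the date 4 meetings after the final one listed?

Apr 14 2027

The spacing grows by 5 each time: 7, 12, 17, 22, 27 days.
Next gap: 32 days. Nov 7 2026 + 32 days = Dec 9 2026.
Next gap: 37 days. Dec 9 2026 + 37 days = Jan 15 2027.
Next gap: 42 days. Jan 15 2027 + 42 days = Feb 26 2027.
Next gap: 47 days. Feb 26 2027 + 47 days = Apr 14 2027.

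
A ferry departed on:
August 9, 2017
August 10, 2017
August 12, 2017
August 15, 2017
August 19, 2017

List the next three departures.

Gaps: 1, 2, 3, 4 days — each gap is 1 larger than the previous one.
Next gap: 5 days. August 19, 2017 + 5 days = August 24, 2017.
Next gap: 6 days. August 24, 2017 + 6 days = August 30, 2017.
Next gap: 7 days. August 30, 2017 + 7 days = September 6, 2017.

August 24, 2017; August 30, 2017; September 6, 2017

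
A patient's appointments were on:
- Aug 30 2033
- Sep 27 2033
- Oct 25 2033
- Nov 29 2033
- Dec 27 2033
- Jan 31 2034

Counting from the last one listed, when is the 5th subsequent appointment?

Every date is a Tuesday; gaps 28, 28, 35, 28, 35 days.
Each is the last Tuesday of its month (at least one falls on the 29th or later, ruling out '4th Tuesday').
February 2034 ends with Tuesday Feb 28 2034.
March 2034 ends with Tuesday Mar 28 2034.
Last Tuesday of April 2034: Apr 25 2034.
May 2034 ends with Tuesday May 30 2034.
June 2034 ends with Tuesday Jun 27 2034.

Jun 27 2034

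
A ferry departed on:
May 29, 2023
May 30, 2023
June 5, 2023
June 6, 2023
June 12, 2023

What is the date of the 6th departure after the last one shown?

Every event lands on a Monday or Tuesday (gaps cycle 1, 6, 1, 6).
So the schedule is: every Monday and Tuesday.
Next Tuesday: June 13, 2023.
Next Monday: June 19, 2023.
The following Tuesday is June 20, 2023.
Next Monday: June 26, 2023.
Next Tuesday: June 27, 2023.
The following Monday is July 3, 2023.

July 3, 2023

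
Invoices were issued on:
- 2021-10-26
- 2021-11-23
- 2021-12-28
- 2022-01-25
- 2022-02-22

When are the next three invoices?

2022-03-22, 2022-04-26, 2022-05-24

Gaps: 28, 35, 28, 28 days — a mix of 28 and 35. Every date is a Tuesday.
Each is the 4th Tuesday of its month.
March 2022 — 4th Tuesday is 2022-03-22.
April 2022 — 4th Tuesday is 2022-04-26.
4th Tuesday of May 2022: 2022-05-24.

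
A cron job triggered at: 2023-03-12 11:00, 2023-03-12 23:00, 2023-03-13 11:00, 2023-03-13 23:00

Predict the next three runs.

2023-03-14 11:00, 2023-03-14 23:00, 2023-03-15 11:00

Spacing: 12, 12, 12 h — constant 12 h.
2023-03-13 23:00 + 12 h = 2023-03-14 11:00.
2023-03-14 11:00 + 12 h = 2023-03-14 23:00.
2023-03-14 23:00 + 12 h = 2023-03-15 11:00.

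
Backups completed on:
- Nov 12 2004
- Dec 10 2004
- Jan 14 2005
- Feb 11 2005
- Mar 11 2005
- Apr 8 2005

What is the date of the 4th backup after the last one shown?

Aug 12 2005

These are Fridays at 28- or 35-day spacing (28, 35, 28, 28, 28).
The pattern: 2nd Friday of the month.
2nd Friday of May 2005: May 13 2005.
June 2005 — 2nd Friday is Jun 10 2005.
July 2005 — 2nd Friday is Jul 8 2005.
2nd Friday of August 2005: Aug 12 2005.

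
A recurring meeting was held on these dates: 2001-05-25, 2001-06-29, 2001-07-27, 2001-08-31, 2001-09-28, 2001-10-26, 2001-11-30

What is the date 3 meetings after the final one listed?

2002-02-22

All Fridays; the gaps (35, 28, 35, 28, 28, 35) vary with month length.
This is the last Friday of each month.
Last Friday of December 2001: 2001-12-28.
Last Friday of January 2002: 2002-01-25.
February 2002 ends with Friday 2002-02-22.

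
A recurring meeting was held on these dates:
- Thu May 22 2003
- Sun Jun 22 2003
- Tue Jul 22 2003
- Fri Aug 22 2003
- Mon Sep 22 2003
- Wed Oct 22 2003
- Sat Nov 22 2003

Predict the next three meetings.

Mon Dec 22 2003, Thu Jan 22 2004, Sun Feb 22 2004

Gaps: 31, 30, 31, 31, 30, 31 days — not constant. Every event is on the 22nd of the month.
Pattern: the 22nd of each month.
December 2003: Mon Dec 22 2003.
Next: January 2004 → Thu Jan 22 2004.
February 2004: Sun Feb 22 2004.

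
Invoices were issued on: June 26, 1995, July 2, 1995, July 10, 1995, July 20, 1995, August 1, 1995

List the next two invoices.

Gaps: 6, 8, 10, 12 days — each gap is 2 larger than the previous one.
Next gap: 14 days. August 1, 1995 + 14 days = August 15, 1995.
Next gap: 16 days. August 15, 1995 + 16 days = August 31, 1995.

August 15, 1995; August 31, 1995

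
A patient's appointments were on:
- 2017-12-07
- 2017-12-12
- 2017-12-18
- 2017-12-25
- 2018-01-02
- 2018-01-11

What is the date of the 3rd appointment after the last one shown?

2018-02-13

The spacing grows by 1 each time: 5, 6, 7, 8, 9 days.
Next gap: 10 days. 2018-01-11 + 10 days = 2018-01-21.
Next gap: 11 days. 2018-01-21 + 11 days = 2018-02-01.
Next gap: 12 days. 2018-02-01 + 12 days = 2018-02-13.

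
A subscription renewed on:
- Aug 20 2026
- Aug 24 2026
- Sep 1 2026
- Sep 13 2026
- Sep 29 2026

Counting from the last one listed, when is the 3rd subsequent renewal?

Dec 10 2026

Intervals are 4, 8, 12, 16 days — an arithmetic progression with common difference 4.
Next gap: 20 days. Sep 29 2026 + 20 days = Oct 19 2026.
Next gap: 24 days. Oct 19 2026 + 24 days = Nov 12 2026.
Next gap: 28 days. Nov 12 2026 + 28 days = Dec 10 2026.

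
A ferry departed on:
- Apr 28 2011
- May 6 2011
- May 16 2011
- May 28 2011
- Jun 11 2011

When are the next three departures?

The spacing grows by 2 each time: 8, 10, 12, 14 days.
Next gap: 16 days. Jun 11 2011 + 16 days = Jun 27 2011.
Next gap: 18 days. Jun 27 2011 + 18 days = Jul 15 2011.
Next gap: 20 days. Jul 15 2011 + 20 days = Aug 4 2011.

Jun 27 2011, Jul 15 2011, Aug 4 2011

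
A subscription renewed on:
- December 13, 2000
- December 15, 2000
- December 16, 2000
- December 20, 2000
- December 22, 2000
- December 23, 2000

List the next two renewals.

The gap pattern 2, 1, 4, 2, 1 repeats every 3 events.
These are the Wednesdays, Fridays and Saturdays of each week.
The following Wednesday is December 27, 2000.
Next Friday: December 29, 2000.

December 27, 2000; December 29, 2000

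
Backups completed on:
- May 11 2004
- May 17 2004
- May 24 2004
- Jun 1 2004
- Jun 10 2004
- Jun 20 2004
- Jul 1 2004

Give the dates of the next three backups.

Intervals are 6, 7, 8, 9, 10, 11 days — an arithmetic progression with common difference 1.
Next gap: 12 days. Jul 1 2004 + 12 days = Jul 13 2004.
Next gap: 13 days. Jul 13 2004 + 13 days = Jul 26 2004.
Next gap: 14 days. Jul 26 2004 + 14 days = Aug 9 2004.

Jul 13 2004, Jul 26 2004, Aug 9 2004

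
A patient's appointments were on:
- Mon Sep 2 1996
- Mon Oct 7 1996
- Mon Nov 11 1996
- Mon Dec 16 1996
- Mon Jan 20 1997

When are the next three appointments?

Mon Feb 24 1997, Mon Mar 31 1997, Mon May 5 1997

Gaps between consecutive events: 35, 35, 35, 35 days — a constant 35-day interval.
Mon Jan 20 1997 + 35 days = Mon Feb 24 1997.
Mon Feb 24 1997 + 35 days = Mon Mar 31 1997.
Mon Mar 31 1997 + 35 days = Mon May 5 1997.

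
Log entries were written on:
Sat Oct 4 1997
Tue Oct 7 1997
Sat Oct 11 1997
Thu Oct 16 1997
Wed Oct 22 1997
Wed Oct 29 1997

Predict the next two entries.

The spacing grows by 1 each time: 3, 4, 5, 6, 7 days.
Next gap: 8 days. Wed Oct 29 1997 + 8 days = Thu Nov 6 1997.
Next gap: 9 days. Thu Nov 6 1997 + 9 days = Sat Nov 15 1997.

Thu Nov 6 1997, Sat Nov 15 1997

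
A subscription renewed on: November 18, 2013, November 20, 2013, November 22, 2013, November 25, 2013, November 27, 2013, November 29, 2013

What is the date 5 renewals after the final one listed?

December 11, 2013

The gap pattern 2, 2, 3, 2, 2 repeats every 3 events.
These are the Mondays, Wednesdays and Fridays of each week.
The following Monday is December 2, 2013.
The following Wednesday is December 4, 2013.
Next Friday: December 6, 2013.
The following Monday is December 9, 2013.
Next Wednesday: December 11, 2013.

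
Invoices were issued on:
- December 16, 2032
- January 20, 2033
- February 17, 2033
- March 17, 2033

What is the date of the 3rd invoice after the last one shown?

June 16, 2033

Gaps: 35, 28, 28 days — a mix of 28 and 35. Every date is a Thursday.
Each is the 3rd Thursday of its month.
3rd Thursday of April 2033: April 21, 2033.
May 2033 — 3rd Thursday is May 19, 2033.
3rd Thursday of June 2033: June 16, 2033.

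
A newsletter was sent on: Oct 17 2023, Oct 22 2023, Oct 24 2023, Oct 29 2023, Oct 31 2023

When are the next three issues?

Nov 5 2023, Nov 7 2023, Nov 12 2023

The gap pattern 5, 2, 5, 2 repeats every 2 events.
These are the Tuesdays and Sundays of each week.
Next Sunday: Nov 5 2023.
Next Tuesday: Nov 7 2023.
The following Sunday is Nov 12 2023.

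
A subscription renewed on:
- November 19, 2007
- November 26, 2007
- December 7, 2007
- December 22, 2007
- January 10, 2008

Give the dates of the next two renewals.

Gaps: 7, 11, 15, 19 days — each gap is 4 larger than the previous one.
Next gap: 23 days. January 10, 2008 + 23 days = February 2, 2008.
Next gap: 27 days. February 2, 2008 + 27 days = February 29, 2008.

February 2, 2008; February 29, 2008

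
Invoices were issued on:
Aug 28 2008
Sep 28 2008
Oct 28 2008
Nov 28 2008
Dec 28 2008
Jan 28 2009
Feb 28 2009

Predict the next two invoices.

Mar 28 2009, Apr 28 2009

Gaps: 31, 30, 31, 30, 31, 31 days — not constant. Every event is on the 28th of the month.
Pattern: the 28th of each month.
March 2009: Mar 28 2009.
April 2009: Apr 28 2009.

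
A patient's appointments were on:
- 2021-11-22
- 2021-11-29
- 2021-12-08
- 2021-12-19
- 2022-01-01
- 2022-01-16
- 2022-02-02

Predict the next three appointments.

2022-02-21, 2022-03-14, 2022-04-06

Gaps: 7, 9, 11, 13, 15, 17 days — each gap is 2 larger than the previous one.
Next gap: 19 days. 2022-02-02 + 19 days = 2022-02-21.
Next gap: 21 days. 2022-02-21 + 21 days = 2022-03-14.
Next gap: 23 days. 2022-03-14 + 23 days = 2022-04-06.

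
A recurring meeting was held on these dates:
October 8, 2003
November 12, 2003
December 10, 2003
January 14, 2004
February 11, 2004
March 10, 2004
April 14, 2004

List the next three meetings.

May 12, 2004; June 9, 2004; July 14, 2004

All dates are Wednesdays, 35, 28, 35, 28, 28, 35 days apart.
Specifically, the 2nd Wednesday of each month.
2nd Wednesday of May 2004: May 12, 2004.
June 2004 — 2nd Wednesday is June 9, 2004.
2nd Wednesday of July 2004: July 14, 2004.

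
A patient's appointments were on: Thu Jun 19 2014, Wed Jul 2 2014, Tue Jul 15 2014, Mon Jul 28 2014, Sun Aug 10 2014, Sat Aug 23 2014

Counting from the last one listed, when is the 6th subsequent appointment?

Sun Nov 9 2014

Gaps between consecutive events: 13, 13, 13, 13, 13 days — a constant 13-day interval.
Sat Aug 23 2014 + 13 days = Fri Sep 5 2014.
Fri Sep 5 2014 + 13 days = Thu Sep 18 2014.
Thu Sep 18 2014 + 13 days = Wed Oct 1 2014.
Wed Oct 1 2014 + 13 days = Tue Oct 14 2014.
Tue Oct 14 2014 + 13 days = Mon Oct 27 2014.
Mon Oct 27 2014 + 13 days = Sun Nov 9 2014.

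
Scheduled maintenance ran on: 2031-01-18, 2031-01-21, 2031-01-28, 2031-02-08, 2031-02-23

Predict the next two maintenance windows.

Gaps: 3, 7, 11, 15 days — each gap is 4 larger than the previous one.
Next gap: 19 days. 2031-02-23 + 19 days = 2031-03-14.
Next gap: 23 days. 2031-03-14 + 23 days = 2031-04-06.

2031-03-14, 2031-04-06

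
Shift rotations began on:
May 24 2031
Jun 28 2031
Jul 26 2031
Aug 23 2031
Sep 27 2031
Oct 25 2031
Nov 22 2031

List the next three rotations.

Dec 27 2031, Jan 24 2032, Feb 28 2032

These are Saturdays at 28- or 35-day spacing (35, 28, 28, 35, 28, 28).
The pattern: 4th Saturday of the month.
4th Saturday of December 2031: Dec 27 2031.
4th Saturday of January 2032: Jan 24 2032.
4th Saturday of February 2032: Feb 28 2032.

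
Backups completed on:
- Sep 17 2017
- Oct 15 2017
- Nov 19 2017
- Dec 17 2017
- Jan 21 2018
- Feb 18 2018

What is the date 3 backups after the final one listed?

May 20 2018

Gaps: 28, 35, 28, 35, 28 days — a mix of 28 and 35. Every date is a Sunday.
Each is the 3rd Sunday of its month.
March 2018 — 3rd Sunday is Mar 18 2018.
3rd Sunday of April 2018: Apr 15 2018.
3rd Sunday of May 2018: May 20 2018.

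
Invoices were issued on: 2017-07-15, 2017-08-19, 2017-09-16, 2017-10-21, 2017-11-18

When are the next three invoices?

2017-12-16, 2018-01-20, 2018-02-17

Gaps: 35, 28, 35, 28 days — a mix of 28 and 35. Every date is a Saturday.
Each is the 3rd Saturday of its month.
3rd Saturday of December 2017: 2017-12-16.
January 2018 — 3rd Saturday is 2018-01-20.
February 2018 — 3rd Saturday is 2018-02-17.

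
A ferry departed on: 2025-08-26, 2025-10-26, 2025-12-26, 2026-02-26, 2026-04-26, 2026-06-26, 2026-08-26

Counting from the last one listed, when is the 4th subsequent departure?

2027-04-26

Gaps: 61, 61, 62, 59, 61, 61 days — not constant. Every event is on the 26th of the month.
Pattern: the 26th of every 2 months.
October 2026: 2026-10-26.
December 2026: 2026-12-26.
Next: February 2027 → 2027-02-26.
Next: April 2027 → 2027-04-26.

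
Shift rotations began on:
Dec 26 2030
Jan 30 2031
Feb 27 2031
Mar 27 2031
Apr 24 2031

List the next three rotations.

Every date is a Thursday; gaps 35, 28, 28, 28 days.
Each is the last Thursday of its month (at least one falls on the 29th or later, ruling out '4th Thursday').
Last Thursday of May 2031: May 29 2031.
Last Thursday of June 2031: Jun 26 2031.
July 2031 ends with Thursday Jul 31 2031.

May 29 2031, Jun 26 2031, Jul 31 2031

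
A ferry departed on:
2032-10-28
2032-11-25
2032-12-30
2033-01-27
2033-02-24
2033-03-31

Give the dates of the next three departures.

2033-04-28, 2033-05-26, 2033-06-30

Every date is a Thursday; gaps 28, 35, 28, 28, 35 days.
Each is the last Thursday of its month (at least one falls on the 29th or later, ruling out '4th Thursday').
April 2033 ends with Thursday 2033-04-28.
Last Thursday of May 2033: 2033-05-26.
Last Thursday of June 2033: 2033-06-30.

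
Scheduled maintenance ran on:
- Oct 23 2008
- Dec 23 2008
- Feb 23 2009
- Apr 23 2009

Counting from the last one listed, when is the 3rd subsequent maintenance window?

Oct 23 2009

Each date is the 23rd; the gaps (61, 62, 59) track the month lengths.
The rule is the 23rd of every 2 months.
Next: June 2009 → Jun 23 2009.
August 2009: Aug 23 2009.
Next: October 2009 → Oct 23 2009.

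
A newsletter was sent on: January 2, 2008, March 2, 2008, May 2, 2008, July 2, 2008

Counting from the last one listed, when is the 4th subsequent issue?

March 2, 2009

Gaps: 60, 61, 61 days — not constant. Every event is on the 2nd of the month.
Pattern: the 2nd of every 2 months.
September 2008: September 2, 2008.
Next: November 2008 → November 2, 2008.
Next: January 2009 → January 2, 2009.
Next: March 2009 → March 2, 2009.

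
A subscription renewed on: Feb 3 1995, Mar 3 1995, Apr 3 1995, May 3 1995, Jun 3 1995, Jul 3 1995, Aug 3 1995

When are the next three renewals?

Gaps: 28, 31, 30, 31, 30, 31 days — not constant. Every event is on the 3rd of the month.
Pattern: the 3rd of each month.
Next: September 1995 → Sep 3 1995.
October 1995: Oct 3 1995.
Next: November 1995 → Nov 3 1995.

Sep 3 1995, Oct 3 1995, Nov 3 1995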